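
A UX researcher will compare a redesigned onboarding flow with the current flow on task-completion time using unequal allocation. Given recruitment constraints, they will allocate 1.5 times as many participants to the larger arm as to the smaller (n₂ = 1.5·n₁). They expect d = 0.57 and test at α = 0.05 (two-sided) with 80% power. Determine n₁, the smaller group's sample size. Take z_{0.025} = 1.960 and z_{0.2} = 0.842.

With allocation ratio k = n₂/n₁ = 1.5, Var(x̄₁−x̄₂) = σ²(1/n₁ + 1/(k·n₁)) = σ²·(k+1)/(k·n₁).
So n₁ = (1 + 1/k)·((z_{α/2} + z_β)/d)² = 1.667 × (2.802/0.57)².
n₁ = 1.667 × 24.16 = 40.3.
Round up: n₁ = 41, giving n₂ = ⌈1.5 × 41⌉ = ⌈61.5⌉ = 62.

n₁ = 41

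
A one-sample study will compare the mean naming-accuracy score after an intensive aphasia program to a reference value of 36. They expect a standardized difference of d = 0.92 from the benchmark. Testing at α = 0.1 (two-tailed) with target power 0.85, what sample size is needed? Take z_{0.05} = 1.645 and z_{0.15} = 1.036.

For a one-sample test: n = ((z_{α/2} + z_β) / d)².
z_{α/2} + z_β = 1.645 + 1.036 = 2.681.
n = (2.681 / 0.92)² = 2.914² = 8.49.
Round up.

n = 9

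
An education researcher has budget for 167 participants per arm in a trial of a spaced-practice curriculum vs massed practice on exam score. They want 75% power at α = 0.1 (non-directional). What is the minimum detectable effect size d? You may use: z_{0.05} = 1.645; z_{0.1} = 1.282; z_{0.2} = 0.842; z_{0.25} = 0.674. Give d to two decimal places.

For two independent groups of n = 167 each: d_min = (z_{α/2} + z_β)·√(2/n).
z-sum = 1.645 + 0.674 = 2.319.
d_min = 2.319 × √(2/167) = 2.319 × 0.1094 = 0.254.

d_min ≈ 0.25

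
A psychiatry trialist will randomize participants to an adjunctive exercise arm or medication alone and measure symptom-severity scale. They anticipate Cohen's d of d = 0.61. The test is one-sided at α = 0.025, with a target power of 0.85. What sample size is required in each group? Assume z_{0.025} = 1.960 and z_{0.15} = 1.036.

For two independent groups with equal n: n = 2·((z_{α} + z_β) / d)².
z_{α} + z_β = 1.960 + 1.036 = 2.996.
n = 2 × (2.996 / 0.61)² = 2 × 4.911² = 2 × 24.12 = 48.2.
Round up to the next whole participant.

n = 49 per group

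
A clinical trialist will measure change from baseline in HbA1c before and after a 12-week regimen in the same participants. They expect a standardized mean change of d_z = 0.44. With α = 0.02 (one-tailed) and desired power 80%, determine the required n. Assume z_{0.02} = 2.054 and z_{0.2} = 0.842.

For a paired (one-sample on differences) test: n = ((z_{α} + z_β) / d)².
z_{α} + z_β = 2.054 + 0.842 = 2.896.
n = (2.896 / 0.44)² = 6.582² = 43.32.
Round up.

n = 44 pairs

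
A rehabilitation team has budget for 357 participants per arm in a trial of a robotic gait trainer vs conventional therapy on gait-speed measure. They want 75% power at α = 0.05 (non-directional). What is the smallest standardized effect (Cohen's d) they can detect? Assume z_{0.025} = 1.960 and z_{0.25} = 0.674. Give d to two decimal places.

d_min ≈ 0.20

For two independent groups of n = 357 each: d_min = (z_{α/2} + z_β)·√(2/n).
z-sum = 1.960 + 0.674 = 2.634.
d_min = 2.634 × √(2/357) = 2.634 × 0.0748 = 0.197.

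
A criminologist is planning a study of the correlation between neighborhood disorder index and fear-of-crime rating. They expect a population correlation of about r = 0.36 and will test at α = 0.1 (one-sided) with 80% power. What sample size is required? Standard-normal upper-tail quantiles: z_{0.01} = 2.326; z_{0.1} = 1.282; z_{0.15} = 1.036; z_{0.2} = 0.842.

Fisher's z: C = ½·ln((1+r)/(1−r)) = ½·ln(2.1250) = 0.3769.
n = ((z_{α} + z_β)/C)² + 3.
(1.282 + 0.842) / 0.3769 = 2.124 / 0.3769 = 5.635.
n = 5.635² + 3 = 31.76 + 3 = 34.8.
Round up.

n = 35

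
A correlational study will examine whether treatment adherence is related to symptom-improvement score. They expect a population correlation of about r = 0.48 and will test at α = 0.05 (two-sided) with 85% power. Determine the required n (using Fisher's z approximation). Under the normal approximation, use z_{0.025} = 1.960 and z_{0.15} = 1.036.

n = 36

Fisher's z: C = ½·ln((1+r)/(1−r)) = ½·ln(2.8462) = 0.5230.
n = ((z_{α/2} + z_β)/C)² + 3.
(1.960 + 1.036) / 0.5230 = 2.996 / 0.5230 = 5.728.
n = 5.728² + 3 = 32.82 + 3 = 35.8.
Round up.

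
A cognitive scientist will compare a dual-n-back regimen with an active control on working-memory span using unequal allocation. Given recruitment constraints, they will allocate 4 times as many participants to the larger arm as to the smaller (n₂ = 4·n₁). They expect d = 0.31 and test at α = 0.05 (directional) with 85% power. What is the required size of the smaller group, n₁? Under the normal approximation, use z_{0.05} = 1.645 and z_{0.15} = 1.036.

n₁ = 94

With allocation ratio k = n₂/n₁ = 4, Var(x̄₁−x̄₂) = σ²(1/n₁ + 1/(k·n₁)) = σ²·(k+1)/(k·n₁).
So n₁ = (1 + 1/k)·((z_{α} + z_β)/d)² = 1.250 × (2.681/0.31)².
n₁ = 1.250 × 74.79 = 93.5.
Round up: n₁ = 94, giving n₂ = 4 × 94 = 376.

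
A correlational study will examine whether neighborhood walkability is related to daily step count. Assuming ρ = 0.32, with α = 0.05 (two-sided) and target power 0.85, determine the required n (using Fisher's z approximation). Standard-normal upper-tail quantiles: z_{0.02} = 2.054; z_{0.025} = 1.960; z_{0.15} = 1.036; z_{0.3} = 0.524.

Fisher's z: C = ½·ln((1+r)/(1−r)) = ½·ln(1.9412) = 0.3316.
n = ((z_{α/2} + z_β)/C)² + 3.
(1.960 + 1.036) / 0.3316 = 2.996 / 0.3316 = 9.035.
n = 9.035² + 3 = 81.63 + 3 = 84.6.
Round up.

n = 85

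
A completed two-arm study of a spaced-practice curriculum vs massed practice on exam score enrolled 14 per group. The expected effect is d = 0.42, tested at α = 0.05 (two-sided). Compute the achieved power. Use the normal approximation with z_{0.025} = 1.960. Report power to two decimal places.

For two equal groups, power = Φ(d·√(n/2) − z_{α/2}).
d·√(n/2) = 0.42 × √(14/2) = 0.42 × 2.646 = 1.111.
z_β = 1.111 − 1.960 = -0.849.
Power = Φ(-0.849) = 0.198.

power ≈ 0.20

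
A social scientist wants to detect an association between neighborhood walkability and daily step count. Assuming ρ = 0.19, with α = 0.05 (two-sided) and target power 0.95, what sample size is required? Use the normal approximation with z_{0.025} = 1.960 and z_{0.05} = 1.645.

n = 355

Fisher's z: C = ½·ln((1+r)/(1−r)) = ½·ln(1.4691) = 0.1923.
n = ((z_{α/2} + z_β)/C)² + 3.
(1.960 + 1.645) / 0.1923 = 3.605 / 0.1923 = 18.747.
n = 18.747² + 3 = 351.44 + 3 = 354.4.
Round up.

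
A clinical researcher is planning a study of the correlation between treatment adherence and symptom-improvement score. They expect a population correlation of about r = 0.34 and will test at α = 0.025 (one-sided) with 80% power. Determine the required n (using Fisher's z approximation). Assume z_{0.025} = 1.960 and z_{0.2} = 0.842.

Fisher's z: C = ½·ln((1+r)/(1−r)) = ½·ln(2.0303) = 0.3541.
n = ((z_{α} + z_β)/C)² + 3.
(1.960 + 0.842) / 0.3541 = 2.802 / 0.3541 = 7.913.
n = 7.913² + 3 = 62.62 + 3 = 65.6.
Round up.

n = 66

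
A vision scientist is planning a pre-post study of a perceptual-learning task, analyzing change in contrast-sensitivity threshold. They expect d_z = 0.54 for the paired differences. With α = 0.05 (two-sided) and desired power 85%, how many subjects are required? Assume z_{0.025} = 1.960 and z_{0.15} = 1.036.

n = 31 pairs

For a paired (one-sample on differences) test: n = ((z_{α/2} + z_β) / d)².
z_{α/2} + z_β = 1.960 + 1.036 = 2.996.
n = (2.996 / 0.54)² = 5.548² = 30.78.
Round up.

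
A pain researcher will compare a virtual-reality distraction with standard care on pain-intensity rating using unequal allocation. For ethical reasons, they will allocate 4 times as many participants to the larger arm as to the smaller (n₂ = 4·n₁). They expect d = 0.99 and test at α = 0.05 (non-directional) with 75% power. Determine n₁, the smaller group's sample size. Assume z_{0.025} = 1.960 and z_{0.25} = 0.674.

With allocation ratio k = n₂/n₁ = 4, Var(x̄₁−x̄₂) = σ²(1/n₁ + 1/(k·n₁)) = σ²·(k+1)/(k·n₁).
So n₁ = (1 + 1/k)·((z_{α/2} + z_β)/d)² = 1.250 × (2.634/0.99)².
n₁ = 1.250 × 7.08 = 8.8.
Round up: n₁ = 9, giving n₂ = 4 × 9 = 36.

n₁ = 9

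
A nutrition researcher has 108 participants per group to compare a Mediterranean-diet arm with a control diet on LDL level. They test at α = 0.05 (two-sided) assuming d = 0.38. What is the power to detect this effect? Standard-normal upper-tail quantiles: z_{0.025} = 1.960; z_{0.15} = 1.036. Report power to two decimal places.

power ≈ 0.80

For two equal groups, power = Φ(d·√(n/2) − z_{α/2}).
d·√(n/2) = 0.38 × √(108/2) = 0.38 × 7.348 = 2.792.
z_β = 2.792 − 1.960 = 0.832.
Power = Φ(0.832) = 0.797.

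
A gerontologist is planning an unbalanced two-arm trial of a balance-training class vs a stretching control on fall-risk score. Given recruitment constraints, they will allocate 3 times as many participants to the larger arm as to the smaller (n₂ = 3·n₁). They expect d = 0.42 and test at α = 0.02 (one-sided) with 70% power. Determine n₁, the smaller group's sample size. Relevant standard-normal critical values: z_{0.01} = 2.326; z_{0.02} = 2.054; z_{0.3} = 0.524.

n₁ = 51

With allocation ratio k = n₂/n₁ = 3, Var(x̄₁−x̄₂) = σ²(1/n₁ + 1/(k·n₁)) = σ²·(k+1)/(k·n₁).
So n₁ = (1 + 1/k)·((z_{α} + z_β)/d)² = 1.333 × (2.578/0.42)².
n₁ = 1.333 × 37.68 = 50.2.
Round up: n₁ = 51, giving n₂ = 3 × 51 = 153.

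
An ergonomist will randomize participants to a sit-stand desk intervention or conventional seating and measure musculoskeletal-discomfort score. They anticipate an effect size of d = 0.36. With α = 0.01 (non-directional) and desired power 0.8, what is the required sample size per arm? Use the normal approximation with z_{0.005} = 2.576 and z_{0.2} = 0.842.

n = 181 per group

For two independent groups with equal n: n = 2·((z_{α/2} + z_β) / d)².
z_{α/2} + z_β = 2.576 + 0.842 = 3.418.
n = 2 × (3.418 / 0.36)² = 2 × 9.494² = 2 × 90.14 = 180.3.
Round up to the next whole participant.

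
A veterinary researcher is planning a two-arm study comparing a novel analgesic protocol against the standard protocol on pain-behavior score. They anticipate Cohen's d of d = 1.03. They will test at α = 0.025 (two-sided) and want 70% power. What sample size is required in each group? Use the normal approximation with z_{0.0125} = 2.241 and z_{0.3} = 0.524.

For two independent groups with equal n: n = 2·((z_{α/2} + z_β) / d)².
z_{α/2} + z_β = 2.241 + 0.524 = 2.765.
n = 2 × (2.765 / 1.03)² = 2 × 2.684² = 2 × 7.21 = 14.4.
Round up to the next whole participant.

n = 15 per group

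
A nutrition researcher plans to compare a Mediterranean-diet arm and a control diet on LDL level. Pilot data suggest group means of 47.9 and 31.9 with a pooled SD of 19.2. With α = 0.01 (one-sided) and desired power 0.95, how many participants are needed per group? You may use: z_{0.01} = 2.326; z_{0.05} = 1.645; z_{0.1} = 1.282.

Cohen's d = |M₁ − M₂| / SD_pooled = |47.9 − 31.9| / 19.2 = 16.0 / 19.2 = 0.833.
For two independent groups with equal n: n = 2·((z_{α} + z_β) / d)².
z_{α} + z_β = 2.326 + 1.645 = 3.971.
n = 2 × (3.971 / 0.833)² = 2 × 4.767² = 2 × 22.73 = 45.5.
Round up to the next whole participant.

n = 46 per group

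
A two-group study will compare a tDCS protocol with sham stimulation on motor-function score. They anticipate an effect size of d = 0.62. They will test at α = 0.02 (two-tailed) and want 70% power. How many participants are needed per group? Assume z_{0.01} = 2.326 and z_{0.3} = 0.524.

n = 43 per group

For two independent groups with equal n: n = 2·((z_{α/2} + z_β) / d)².
z_{α/2} + z_β = 2.326 + 0.524 = 2.850.
n = 2 × (2.850 / 0.62)² = 2 × 4.597² = 2 × 21.13 = 42.3.
Round up to the next whole participant.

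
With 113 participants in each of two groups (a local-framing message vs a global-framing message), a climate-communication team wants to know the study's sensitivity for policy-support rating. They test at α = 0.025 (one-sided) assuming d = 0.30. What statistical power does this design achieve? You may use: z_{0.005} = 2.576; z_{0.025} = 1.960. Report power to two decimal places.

power ≈ 0.62

For two equal groups, power = Φ(d·√(n/2) − z_{α}).
d·√(n/2) = 0.30 × √(113/2) = 0.30 × 7.517 = 2.255.
z_β = 2.255 − 1.960 = 0.295.
Power = Φ(0.295) = 0.616.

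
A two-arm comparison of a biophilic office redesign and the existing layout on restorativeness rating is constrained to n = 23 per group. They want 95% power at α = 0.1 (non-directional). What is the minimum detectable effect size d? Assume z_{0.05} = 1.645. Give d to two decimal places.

For two independent groups of n = 23 each: d_min = (z_{α/2} + z_β)·√(2/n).
z-sum = 1.645 + 1.645 = 3.290.
d_min = 3.290 × √(2/23) = 3.290 × 0.2949 = 0.970.

d_min ≈ 0.97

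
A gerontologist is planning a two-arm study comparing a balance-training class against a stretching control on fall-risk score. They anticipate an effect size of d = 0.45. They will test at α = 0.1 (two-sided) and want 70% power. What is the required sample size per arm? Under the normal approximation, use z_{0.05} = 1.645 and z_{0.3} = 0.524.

n = 47 per group

For two independent groups with equal n: n = 2·((z_{α/2} + z_β) / d)².
z_{α/2} + z_β = 1.645 + 0.524 = 2.169.
n = 2 × (2.169 / 0.45)² = 2 × 4.820² = 2 × 23.23 = 46.5.
Round up to the next whole participant.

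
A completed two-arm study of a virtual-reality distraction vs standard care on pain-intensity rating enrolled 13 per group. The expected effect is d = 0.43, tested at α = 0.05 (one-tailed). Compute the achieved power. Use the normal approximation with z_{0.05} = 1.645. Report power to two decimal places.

For two equal groups, power = Φ(d·√(n/2) − z_{α}).
d·√(n/2) = 0.43 × √(13/2) = 0.43 × 2.550 = 1.096.
z_β = 1.096 − 1.645 = -0.549.
Power = Φ(-0.549) = 0.292.

power ≈ 0.29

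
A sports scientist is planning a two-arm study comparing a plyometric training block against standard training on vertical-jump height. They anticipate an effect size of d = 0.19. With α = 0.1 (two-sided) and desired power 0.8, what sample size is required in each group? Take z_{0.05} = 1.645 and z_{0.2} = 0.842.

For two independent groups with equal n: n = 2·((z_{α/2} + z_β) / d)².
z_{α/2} + z_β = 1.645 + 0.842 = 2.487.
n = 2 × (2.487 / 0.19)² = 2 × 13.089² = 2 × 171.33 = 342.7.
Round up to the next whole participant.

n = 343 per group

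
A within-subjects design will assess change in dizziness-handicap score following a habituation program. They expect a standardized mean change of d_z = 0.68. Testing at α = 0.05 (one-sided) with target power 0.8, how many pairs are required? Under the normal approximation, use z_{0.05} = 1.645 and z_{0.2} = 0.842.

n = 14 pairs

For a paired (one-sample on differences) test: n = ((z_{α} + z_β) / d)².
z_{α} + z_β = 1.645 + 0.842 = 2.487.
n = (2.487 / 0.68)² = 3.657² = 13.38.
Round up.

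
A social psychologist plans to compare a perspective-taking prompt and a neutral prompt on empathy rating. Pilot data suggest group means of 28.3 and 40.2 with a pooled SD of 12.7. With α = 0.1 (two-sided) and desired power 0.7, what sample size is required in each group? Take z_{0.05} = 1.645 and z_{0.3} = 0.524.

n = 11 per group

Cohen's d = |M₁ − M₂| / SD_pooled = |28.3 − 40.2| / 12.7 = 11.9 / 12.7 = 0.937.
For two independent groups with equal n: n = 2·((z_{α/2} + z_β) / d)².
z_{α/2} + z_β = 1.645 + 0.524 = 2.169.
n = 2 × (2.169 / 0.937)² = 2 × 2.315² = 2 × 5.36 = 10.7.
Round up to the next whole participant.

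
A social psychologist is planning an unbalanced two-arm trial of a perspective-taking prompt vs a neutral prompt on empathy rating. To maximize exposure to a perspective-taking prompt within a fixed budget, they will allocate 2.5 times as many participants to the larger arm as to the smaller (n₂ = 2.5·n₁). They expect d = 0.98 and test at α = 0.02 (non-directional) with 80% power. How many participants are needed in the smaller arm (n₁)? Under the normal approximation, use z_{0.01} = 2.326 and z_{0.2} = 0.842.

With allocation ratio k = n₂/n₁ = 2.5, Var(x̄₁−x̄₂) = σ²(1/n₁ + 1/(k·n₁)) = σ²·(k+1)/(k·n₁).
So n₁ = (1 + 1/k)·((z_{α/2} + z_β)/d)² = 1.400 × (3.168/0.98)².
n₁ = 1.400 × 10.45 = 14.6.
Round up: n₁ = 15, giving n₂ = ⌈2.5 × 15⌉ = ⌈37.5⌉ = 38.

n₁ = 15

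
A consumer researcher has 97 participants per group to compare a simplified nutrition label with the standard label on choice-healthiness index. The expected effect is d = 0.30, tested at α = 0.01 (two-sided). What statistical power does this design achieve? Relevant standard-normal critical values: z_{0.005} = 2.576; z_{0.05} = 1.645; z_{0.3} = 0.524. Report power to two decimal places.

For two equal groups, power = Φ(d·√(n/2) − z_{α/2}).
d·√(n/2) = 0.30 × √(97/2) = 0.30 × 6.964 = 2.089.
z_β = 2.089 − 2.576 = -0.487.
Power = Φ(-0.487) = 0.313.

power ≈ 0.31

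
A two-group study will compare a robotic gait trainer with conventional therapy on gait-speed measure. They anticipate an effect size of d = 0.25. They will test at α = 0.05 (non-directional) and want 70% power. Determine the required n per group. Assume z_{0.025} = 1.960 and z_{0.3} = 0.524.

n = 198 per group

For two independent groups with equal n: n = 2·((z_{α/2} + z_β) / d)².
z_{α/2} + z_β = 1.960 + 0.524 = 2.484.
n = 2 × (2.484 / 0.25)² = 2 × 9.936² = 2 × 98.72 = 197.4.
Round up to the next whole participant.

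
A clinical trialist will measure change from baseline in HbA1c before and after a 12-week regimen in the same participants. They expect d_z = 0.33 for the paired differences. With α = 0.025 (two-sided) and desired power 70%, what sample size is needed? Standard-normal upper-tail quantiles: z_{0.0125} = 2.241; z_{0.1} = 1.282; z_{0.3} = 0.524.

For a paired (one-sample on differences) test: n = ((z_{α/2} + z_β) / d)².
z_{α/2} + z_β = 2.241 + 0.524 = 2.765.
n = (2.765 / 0.33)² = 8.379² = 70.20.
Round up.

n = 71 pairs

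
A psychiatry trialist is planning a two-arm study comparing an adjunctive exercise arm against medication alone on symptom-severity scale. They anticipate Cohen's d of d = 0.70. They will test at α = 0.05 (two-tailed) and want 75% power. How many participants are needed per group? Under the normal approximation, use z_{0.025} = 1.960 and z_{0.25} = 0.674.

For two independent groups with equal n: n = 2·((z_{α/2} + z_β) / d)².
z_{α/2} + z_β = 1.960 + 0.674 = 2.634.
n = 2 × (2.634 / 0.70)² = 2 × 3.763² = 2 × 14.16 = 28.3.
Round up to the next whole participant.

n = 29 per group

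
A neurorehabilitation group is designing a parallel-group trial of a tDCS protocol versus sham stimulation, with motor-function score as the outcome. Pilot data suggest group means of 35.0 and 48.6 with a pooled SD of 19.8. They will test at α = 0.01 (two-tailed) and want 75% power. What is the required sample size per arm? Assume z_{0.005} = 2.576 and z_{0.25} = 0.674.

Cohen's d = |M₁ − M₂| / SD_pooled = |35.0 − 48.6| / 19.8 = 13.6 / 19.8 = 0.687.
For two independent groups with equal n: n = 2·((z_{α/2} + z_β) / d)².
z_{α/2} + z_β = 2.576 + 0.674 = 3.250.
n = 2 × (3.250 / 0.687)² = 2 × 4.731² = 2 × 22.38 = 44.8.
Round up to the next whole participant.

n = 45 per group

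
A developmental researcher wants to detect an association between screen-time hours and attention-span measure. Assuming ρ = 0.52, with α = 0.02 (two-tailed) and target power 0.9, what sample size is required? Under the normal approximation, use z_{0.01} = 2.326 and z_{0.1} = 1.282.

n = 43

Fisher's z: C = ½·ln((1+r)/(1−r)) = ½·ln(3.1667) = 0.5763.
n = ((z_{α/2} + z_β)/C)² + 3.
(2.326 + 1.282) / 0.5763 = 3.608 / 0.5763 = 6.261.
n = 6.261² + 3 = 39.20 + 3 = 42.2.
Round up.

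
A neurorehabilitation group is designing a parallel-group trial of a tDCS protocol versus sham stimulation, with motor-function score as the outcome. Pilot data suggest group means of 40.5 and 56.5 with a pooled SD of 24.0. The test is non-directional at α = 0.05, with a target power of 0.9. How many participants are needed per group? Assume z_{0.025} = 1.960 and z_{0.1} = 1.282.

n = 48 per group

Cohen's d = |M₁ − M₂| / SD_pooled = |40.5 − 56.5| / 24.0 = 16.0 / 24.0 = 0.667.
For two independent groups with equal n: n = 2·((z_{α/2} + z_β) / d)².
z_{α/2} + z_β = 1.960 + 1.282 = 3.242.
n = 2 × (3.242 / 0.667)² = 2 × 4.861² = 2 × 23.63 = 47.3.
Round up to the next whole participant.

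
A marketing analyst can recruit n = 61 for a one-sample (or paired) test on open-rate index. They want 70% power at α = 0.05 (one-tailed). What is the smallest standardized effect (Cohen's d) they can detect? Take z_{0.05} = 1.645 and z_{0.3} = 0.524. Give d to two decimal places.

d_min ≈ 0.28

For a single sample (or paired design) of n = 61: d_min = (z_{α} + z_β)/√n.
z-sum = 1.645 + 0.524 = 2.169.
d_min = 2.169 / √61 = 2.169 / 7.810 = 0.278.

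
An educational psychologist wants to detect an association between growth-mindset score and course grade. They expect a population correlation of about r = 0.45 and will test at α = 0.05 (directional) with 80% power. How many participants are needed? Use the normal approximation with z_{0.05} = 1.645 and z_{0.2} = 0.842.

Fisher's z: C = ½·ln((1+r)/(1−r)) = ½·ln(2.6364) = 0.4847.
n = ((z_{α} + z_β)/C)² + 3.
(1.645 + 0.842) / 0.4847 = 2.487 / 0.4847 = 5.131.
n = 5.131² + 3 = 26.33 + 3 = 29.3.
Round up.

n = 30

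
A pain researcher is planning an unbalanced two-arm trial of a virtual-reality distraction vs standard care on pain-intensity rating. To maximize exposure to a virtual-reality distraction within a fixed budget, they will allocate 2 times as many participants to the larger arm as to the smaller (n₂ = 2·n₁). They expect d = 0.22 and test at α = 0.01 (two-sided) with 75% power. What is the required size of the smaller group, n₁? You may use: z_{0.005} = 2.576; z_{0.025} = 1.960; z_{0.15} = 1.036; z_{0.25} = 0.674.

With allocation ratio k = n₂/n₁ = 2, Var(x̄₁−x̄₂) = σ²(1/n₁ + 1/(k·n₁)) = σ²·(k+1)/(k·n₁).
So n₁ = (1 + 1/k)·((z_{α/2} + z_β)/d)² = 1.500 × (3.250/0.22)².
n₁ = 1.500 × 218.23 = 327.4.
Round up: n₁ = 328, giving n₂ = 2 × 328 = 656.

n₁ = 328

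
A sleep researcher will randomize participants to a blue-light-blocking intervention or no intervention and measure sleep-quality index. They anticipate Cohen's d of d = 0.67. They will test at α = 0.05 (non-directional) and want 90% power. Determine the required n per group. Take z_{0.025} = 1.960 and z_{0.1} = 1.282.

For two independent groups with equal n: n = 2·((z_{α/2} + z_β) / d)².
z_{α/2} + z_β = 1.960 + 1.282 = 3.242.
n = 2 × (3.242 / 0.67)² = 2 × 4.839² = 2 × 23.41 = 46.8.
Round up to the next whole participant.

n = 47 per group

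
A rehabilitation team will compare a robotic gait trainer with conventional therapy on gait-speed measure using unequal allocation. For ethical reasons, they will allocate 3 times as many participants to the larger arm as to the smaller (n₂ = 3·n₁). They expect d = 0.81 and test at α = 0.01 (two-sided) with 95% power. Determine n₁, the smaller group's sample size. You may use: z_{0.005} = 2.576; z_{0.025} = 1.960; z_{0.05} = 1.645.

With allocation ratio k = n₂/n₁ = 3, Var(x̄₁−x̄₂) = σ²(1/n₁ + 1/(k·n₁)) = σ²·(k+1)/(k·n₁).
So n₁ = (1 + 1/k)·((z_{α/2} + z_β)/d)² = 1.333 × (4.221/0.81)².
n₁ = 1.333 × 27.16 = 36.2.
Round up: n₁ = 37, giving n₂ = 3 × 37 = 111.

n₁ = 37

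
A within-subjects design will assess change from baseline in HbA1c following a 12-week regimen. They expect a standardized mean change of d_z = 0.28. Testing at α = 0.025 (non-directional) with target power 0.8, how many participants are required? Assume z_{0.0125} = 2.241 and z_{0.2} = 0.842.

For a paired (one-sample on differences) test: n = ((z_{α/2} + z_β) / d)².
z_{α/2} + z_β = 2.241 + 0.842 = 3.083.
n = (3.083 / 0.28)² = 11.011² = 121.24.
Round up.

n = 122 pairs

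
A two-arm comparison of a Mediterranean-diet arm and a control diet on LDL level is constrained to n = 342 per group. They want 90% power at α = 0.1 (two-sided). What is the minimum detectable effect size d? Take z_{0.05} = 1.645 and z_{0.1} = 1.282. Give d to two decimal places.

d_min ≈ 0.22

For two independent groups of n = 342 each: d_min = (z_{α/2} + z_β)·√(2/n).
z-sum = 1.645 + 1.282 = 2.927.
d_min = 2.927 × √(2/342) = 2.927 × 0.0765 = 0.224.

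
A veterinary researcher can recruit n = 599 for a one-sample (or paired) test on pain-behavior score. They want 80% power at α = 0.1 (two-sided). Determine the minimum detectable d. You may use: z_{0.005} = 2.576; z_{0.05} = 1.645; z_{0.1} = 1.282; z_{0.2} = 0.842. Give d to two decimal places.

d_min ≈ 0.10

For a single sample (or paired design) of n = 599: d_min = (z_{α/2} + z_β)/√n.
z-sum = 1.645 + 0.842 = 2.487.
d_min = 2.487 / √599 = 2.487 / 24.474 = 0.102.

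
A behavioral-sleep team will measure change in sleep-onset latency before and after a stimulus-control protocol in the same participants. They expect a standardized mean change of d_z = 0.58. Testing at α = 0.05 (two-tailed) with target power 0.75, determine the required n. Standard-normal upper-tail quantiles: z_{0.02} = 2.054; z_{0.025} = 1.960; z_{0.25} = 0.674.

For a paired (one-sample on differences) test: n = ((z_{α/2} + z_β) / d)².
z_{α/2} + z_β = 1.960 + 0.674 = 2.634.
n = (2.634 / 0.58)² = 4.541² = 20.62.
Round up.

n = 21 pairs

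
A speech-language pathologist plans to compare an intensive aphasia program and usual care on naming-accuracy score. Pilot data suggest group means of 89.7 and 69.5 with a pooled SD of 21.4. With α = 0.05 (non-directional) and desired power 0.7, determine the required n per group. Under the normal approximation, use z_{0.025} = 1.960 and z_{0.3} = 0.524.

Cohen's d = |M₁ − M₂| / SD_pooled = |89.7 − 69.5| / 21.4 = 20.2 / 21.4 = 0.944.
For two independent groups with equal n: n = 2·((z_{α/2} + z_β) / d)².
z_{α/2} + z_β = 1.960 + 0.524 = 2.484.
n = 2 × (2.484 / 0.944)² = 2 × 2.631² = 2 × 6.92 = 13.8.
Round up to the next whole participant.

n = 14 per group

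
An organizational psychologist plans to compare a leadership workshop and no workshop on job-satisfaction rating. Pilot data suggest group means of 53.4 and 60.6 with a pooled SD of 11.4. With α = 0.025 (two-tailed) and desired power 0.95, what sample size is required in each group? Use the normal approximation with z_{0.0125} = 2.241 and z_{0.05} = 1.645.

Cohen's d = |M₁ − M₂| / SD_pooled = |53.4 − 60.6| / 11.4 = 7.2 / 11.4 = 0.632.
For two independent groups with equal n: n = 2·((z_{α/2} + z_β) / d)².
z_{α/2} + z_β = 2.241 + 1.645 = 3.886.
n = 2 × (3.886 / 0.632)² = 2 × 6.149² = 2 × 37.81 = 75.6.
Round up to the next whole participant.

n = 76 per group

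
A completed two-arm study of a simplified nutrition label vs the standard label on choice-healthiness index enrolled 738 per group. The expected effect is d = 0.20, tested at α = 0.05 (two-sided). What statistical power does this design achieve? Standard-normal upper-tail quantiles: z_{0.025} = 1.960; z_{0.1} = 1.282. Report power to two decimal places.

power ≈ 0.97

For two equal groups, power = Φ(d·√(n/2) − z_{α/2}).
d·√(n/2) = 0.20 × √(738/2) = 0.20 × 19.209 = 3.842.
z_β = 3.842 − 1.960 = 1.882.
Power = Φ(1.882) = 0.970.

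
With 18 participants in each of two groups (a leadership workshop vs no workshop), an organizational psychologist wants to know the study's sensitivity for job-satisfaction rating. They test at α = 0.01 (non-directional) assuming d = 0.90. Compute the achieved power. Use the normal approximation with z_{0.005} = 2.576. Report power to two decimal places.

power ≈ 0.55

For two equal groups, power = Φ(d·√(n/2) − z_{α/2}).
d·√(n/2) = 0.90 × √(18/2) = 0.90 × 3.000 = 2.700.
z_β = 2.700 − 2.576 = 0.124.
Power = Φ(0.124) = 0.549.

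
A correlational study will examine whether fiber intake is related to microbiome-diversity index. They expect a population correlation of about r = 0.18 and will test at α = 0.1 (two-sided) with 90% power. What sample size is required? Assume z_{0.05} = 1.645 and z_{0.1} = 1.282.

n = 262

Fisher's z: C = ½·ln((1+r)/(1−r)) = ½·ln(1.4390) = 0.1820.
n = ((z_{α/2} + z_β)/C)² + 3.
(1.645 + 1.282) / 0.1820 = 2.927 / 0.1820 = 16.082.
n = 16.082² + 3 = 258.64 + 3 = 261.6.
Round up.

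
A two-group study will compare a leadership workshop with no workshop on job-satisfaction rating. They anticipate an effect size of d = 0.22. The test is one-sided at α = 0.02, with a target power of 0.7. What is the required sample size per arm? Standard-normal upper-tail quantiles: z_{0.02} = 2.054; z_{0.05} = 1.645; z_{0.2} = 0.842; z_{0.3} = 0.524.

For two independent groups with equal n: n = 2·((z_{α} + z_β) / d)².
z_{α} + z_β = 2.054 + 0.524 = 2.578.
n = 2 × (2.578 / 0.22)² = 2 × 11.718² = 2 × 137.32 = 274.6.
Round up to the next whole participant.

n = 275 per group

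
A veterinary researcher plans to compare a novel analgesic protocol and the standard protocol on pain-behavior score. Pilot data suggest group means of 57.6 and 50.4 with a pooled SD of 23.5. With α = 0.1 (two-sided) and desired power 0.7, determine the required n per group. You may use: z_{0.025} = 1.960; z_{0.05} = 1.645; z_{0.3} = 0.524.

n = 101 per group

Cohen's d = |M₁ − M₂| / SD_pooled = |57.6 − 50.4| / 23.5 = 7.2 / 23.5 = 0.306.
For two independent groups with equal n: n = 2·((z_{α/2} + z_β) / d)².
z_{α/2} + z_β = 1.645 + 0.524 = 2.169.
n = 2 × (2.169 / 0.306)² = 2 × 7.088² = 2 × 50.24 = 100.5.
Round up to the next whole participant.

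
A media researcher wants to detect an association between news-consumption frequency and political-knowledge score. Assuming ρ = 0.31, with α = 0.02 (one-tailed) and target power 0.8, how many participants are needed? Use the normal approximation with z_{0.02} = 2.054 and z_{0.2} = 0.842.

Fisher's z: C = ½·ln((1+r)/(1−r)) = ½·ln(1.8986) = 0.3205.
n = ((z_{α} + z_β)/C)² + 3.
(2.054 + 0.842) / 0.3205 = 2.896 / 0.3205 = 9.036.
n = 9.036² + 3 = 81.65 + 3 = 84.6.
Round up.

n = 85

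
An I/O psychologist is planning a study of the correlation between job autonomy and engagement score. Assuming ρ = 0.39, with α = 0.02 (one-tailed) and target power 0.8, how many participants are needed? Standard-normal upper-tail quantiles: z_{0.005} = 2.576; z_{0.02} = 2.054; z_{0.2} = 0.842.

n = 53

Fisher's z: C = ½·ln((1+r)/(1−r)) = ½·ln(2.2787) = 0.4118.
n = ((z_{α} + z_β)/C)² + 3.
(2.054 + 0.842) / 0.4118 = 2.896 / 0.4118 = 7.033.
n = 7.033² + 3 = 49.46 + 3 = 52.5.
Round up.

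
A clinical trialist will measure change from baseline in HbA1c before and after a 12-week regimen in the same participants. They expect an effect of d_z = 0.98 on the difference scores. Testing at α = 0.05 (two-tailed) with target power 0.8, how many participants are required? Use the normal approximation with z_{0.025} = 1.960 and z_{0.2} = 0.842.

For a paired (one-sample on differences) test: n = ((z_{α/2} + z_β) / d)².
z_{α/2} + z_β = 1.960 + 0.842 = 2.802.
n = (2.802 / 0.98)² = 2.859² = 8.17.
Round up.

n = 9 pairs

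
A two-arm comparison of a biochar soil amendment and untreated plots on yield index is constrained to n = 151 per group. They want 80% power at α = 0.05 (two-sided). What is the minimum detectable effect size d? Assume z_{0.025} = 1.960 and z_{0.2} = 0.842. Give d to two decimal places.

d_min ≈ 0.32

For two independent groups of n = 151 each: d_min = (z_{α/2} + z_β)·√(2/n).
z-sum = 1.960 + 0.842 = 2.802.
d_min = 2.802 × √(2/151) = 2.802 × 0.1151 = 0.322.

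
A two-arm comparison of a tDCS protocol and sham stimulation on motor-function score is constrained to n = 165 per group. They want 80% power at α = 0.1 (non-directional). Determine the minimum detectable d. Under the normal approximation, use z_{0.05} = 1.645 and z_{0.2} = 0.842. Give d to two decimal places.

d_min ≈ 0.27

For two independent groups of n = 165 each: d_min = (z_{α/2} + z_β)·√(2/n).
z-sum = 1.645 + 0.842 = 2.487.
d_min = 2.487 × √(2/165) = 2.487 × 0.1101 = 0.274.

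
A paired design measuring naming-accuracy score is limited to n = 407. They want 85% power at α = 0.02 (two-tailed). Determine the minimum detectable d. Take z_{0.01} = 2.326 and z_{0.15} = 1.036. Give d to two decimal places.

For a single sample (or paired design) of n = 407: d_min = (z_{α/2} + z_β)/√n.
z-sum = 2.326 + 1.036 = 3.362.
d_min = 3.362 / √407 = 3.362 / 20.174 = 0.167.

d_min ≈ 0.17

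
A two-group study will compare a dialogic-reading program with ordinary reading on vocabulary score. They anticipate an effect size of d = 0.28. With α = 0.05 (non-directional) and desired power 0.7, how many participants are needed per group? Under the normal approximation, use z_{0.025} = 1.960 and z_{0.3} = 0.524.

n = 158 per group

For two independent groups with equal n: n = 2·((z_{α/2} + z_β) / d)².
z_{α/2} + z_β = 1.960 + 0.524 = 2.484.
n = 2 × (2.484 / 0.28)² = 2 × 8.871² = 2 × 78.70 = 157.4.
Round up to the next whole participant.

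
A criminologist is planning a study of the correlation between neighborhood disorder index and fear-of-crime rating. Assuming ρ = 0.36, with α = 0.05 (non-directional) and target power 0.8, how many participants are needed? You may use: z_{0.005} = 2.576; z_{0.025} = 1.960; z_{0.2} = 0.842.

n = 59

Fisher's z: C = ½·ln((1+r)/(1−r)) = ½·ln(2.1250) = 0.3769.
n = ((z_{α/2} + z_β)/C)² + 3.
(1.960 + 0.842) / 0.3769 = 2.802 / 0.3769 = 7.434.
n = 7.434² + 3 = 55.27 + 3 = 58.3.
Round up.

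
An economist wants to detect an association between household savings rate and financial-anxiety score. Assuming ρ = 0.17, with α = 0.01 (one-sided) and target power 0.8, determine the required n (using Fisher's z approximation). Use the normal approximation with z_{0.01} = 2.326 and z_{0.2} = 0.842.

Fisher's z: C = ½·ln((1+r)/(1−r)) = ½·ln(1.4096) = 0.1717.
n = ((z_{α} + z_β)/C)² + 3.
(2.326 + 0.842) / 0.1717 = 3.168 / 0.1717 = 18.451.
n = 18.451² + 3 = 340.43 + 3 = 343.4.
Round up.

n = 344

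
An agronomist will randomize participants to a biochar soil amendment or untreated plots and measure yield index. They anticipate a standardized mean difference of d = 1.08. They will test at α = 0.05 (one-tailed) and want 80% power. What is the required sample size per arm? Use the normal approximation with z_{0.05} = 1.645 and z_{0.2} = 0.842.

For two independent groups with equal n: n = 2·((z_{α} + z_β) / d)².
z_{α} + z_β = 1.645 + 0.842 = 2.487.
n = 2 × (2.487 / 1.08)² = 2 × 2.303² = 2 × 5.30 = 10.6.
Round up to the next whole participant.

n = 11 per group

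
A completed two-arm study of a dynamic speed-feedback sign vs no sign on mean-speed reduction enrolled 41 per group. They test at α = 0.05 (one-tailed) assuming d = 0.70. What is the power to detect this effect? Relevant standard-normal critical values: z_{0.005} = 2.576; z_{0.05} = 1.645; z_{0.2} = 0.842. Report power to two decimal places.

For two equal groups, power = Φ(d·√(n/2) − z_{α}).
d·√(n/2) = 0.70 × √(41/2) = 0.70 × 4.528 = 3.169.
z_β = 3.169 − 1.645 = 1.524.
Power = Φ(1.524) = 0.936.

power ≈ 0.94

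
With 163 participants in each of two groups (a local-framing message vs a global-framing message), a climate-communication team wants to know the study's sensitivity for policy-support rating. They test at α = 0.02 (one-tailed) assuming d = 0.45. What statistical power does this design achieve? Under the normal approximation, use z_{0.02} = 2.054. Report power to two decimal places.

power ≈ 0.98

For two equal groups, power = Φ(d·√(n/2) − z_{α}).
d·√(n/2) = 0.45 × √(163/2) = 0.45 × 9.028 = 4.062.
z_β = 4.062 − 2.054 = 2.008.
Power = Φ(2.008) = 0.978.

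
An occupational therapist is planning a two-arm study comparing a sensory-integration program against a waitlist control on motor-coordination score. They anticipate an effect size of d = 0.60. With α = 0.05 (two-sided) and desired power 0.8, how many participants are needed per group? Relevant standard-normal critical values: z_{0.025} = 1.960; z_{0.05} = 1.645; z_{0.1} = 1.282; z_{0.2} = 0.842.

For two independent groups with equal n: n = 2·((z_{α/2} + z_β) / d)².
z_{α/2} + z_β = 1.960 + 0.842 = 2.802.
n = 2 × (2.802 / 0.60)² = 2 × 4.670² = 2 × 21.81 = 43.6.
Round up to the next whole participant.

n = 44 per group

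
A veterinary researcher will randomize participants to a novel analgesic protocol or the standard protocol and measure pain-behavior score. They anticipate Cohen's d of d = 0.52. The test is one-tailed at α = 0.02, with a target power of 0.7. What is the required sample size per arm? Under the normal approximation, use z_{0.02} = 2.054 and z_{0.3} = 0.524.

n = 50 per group

For two independent groups with equal n: n = 2·((z_{α} + z_β) / d)².
z_{α} + z_β = 2.054 + 0.524 = 2.578.
n = 2 × (2.578 / 0.52)² = 2 × 4.958² = 2 × 24.58 = 49.2.
Round up to the next whole participant.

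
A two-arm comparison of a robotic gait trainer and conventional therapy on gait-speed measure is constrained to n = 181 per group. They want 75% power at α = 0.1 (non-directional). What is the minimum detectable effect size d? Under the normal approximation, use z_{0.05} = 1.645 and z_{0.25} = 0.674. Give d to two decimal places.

For two independent groups of n = 181 each: d_min = (z_{α/2} + z_β)·√(2/n).
z-sum = 1.645 + 0.674 = 2.319.
d_min = 2.319 × √(2/181) = 2.319 × 0.1051 = 0.244.

d_min ≈ 0.24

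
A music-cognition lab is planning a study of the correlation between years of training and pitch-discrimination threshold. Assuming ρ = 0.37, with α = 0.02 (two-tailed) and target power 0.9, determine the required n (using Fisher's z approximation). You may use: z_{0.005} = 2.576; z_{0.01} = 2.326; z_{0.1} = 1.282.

Fisher's z: C = ½·ln((1+r)/(1−r)) = ½·ln(2.1746) = 0.3884.
n = ((z_{α/2} + z_β)/C)² + 3.
(2.326 + 1.282) / 0.3884 = 3.608 / 0.3884 = 9.289.
n = 9.289² + 3 = 86.29 + 3 = 89.3.
Round up.

n = 90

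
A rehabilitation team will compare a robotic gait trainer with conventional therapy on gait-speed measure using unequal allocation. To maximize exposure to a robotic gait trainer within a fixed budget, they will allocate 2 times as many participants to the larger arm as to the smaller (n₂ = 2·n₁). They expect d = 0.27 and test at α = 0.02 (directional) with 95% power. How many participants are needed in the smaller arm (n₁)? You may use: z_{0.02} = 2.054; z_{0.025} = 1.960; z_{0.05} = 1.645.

With allocation ratio k = n₂/n₁ = 2, Var(x̄₁−x̄₂) = σ²(1/n₁ + 1/(k·n₁)) = σ²·(k+1)/(k·n₁).
So n₁ = (1 + 1/k)·((z_{α} + z_β)/d)² = 1.500 × (3.699/0.27)².
n₁ = 1.500 × 187.69 = 281.5.
Round up: n₁ = 282, giving n₂ = 2 × 282 = 564.

n₁ = 282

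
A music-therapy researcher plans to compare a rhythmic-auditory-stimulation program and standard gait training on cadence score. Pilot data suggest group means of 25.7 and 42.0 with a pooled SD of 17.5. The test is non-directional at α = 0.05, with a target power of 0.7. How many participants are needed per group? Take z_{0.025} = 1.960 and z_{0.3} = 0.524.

n = 15 per group

Cohen's d = |M₁ − M₂| / SD_pooled = |25.7 − 42.0| / 17.5 = 16.3 / 17.5 = 0.931.
For two independent groups with equal n: n = 2·((z_{α/2} + z_β) / d)².
z_{α/2} + z_β = 1.960 + 0.524 = 2.484.
n = 2 × (2.484 / 0.931)² = 2 × 2.668² = 2 × 7.12 = 14.2.
Round up to the next whole participant.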